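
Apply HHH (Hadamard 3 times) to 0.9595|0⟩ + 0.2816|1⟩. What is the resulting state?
0.8776|0⟩ + 0.4793|1⟩

H² = I, so H^3 = H: a single Hadamard. With (a, b) = (0.9595, 0.2816), H gives ((a + b)/√2, (a − b)/√2) = (0.8776, 0.4793).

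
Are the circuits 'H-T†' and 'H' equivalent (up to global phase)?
No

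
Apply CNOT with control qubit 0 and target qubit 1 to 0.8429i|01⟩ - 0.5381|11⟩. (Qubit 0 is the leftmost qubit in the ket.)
0.8429i|01⟩ - 0.5381|10⟩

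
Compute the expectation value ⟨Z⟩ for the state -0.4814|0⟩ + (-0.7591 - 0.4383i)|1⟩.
-0.5366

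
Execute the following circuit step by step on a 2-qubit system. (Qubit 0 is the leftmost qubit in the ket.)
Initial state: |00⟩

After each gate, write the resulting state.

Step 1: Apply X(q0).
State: |10⟩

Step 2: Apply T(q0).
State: (1/√2 + (1/√2)i)|10⟩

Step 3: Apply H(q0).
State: (1/2 + (1/2)i)|00⟩ + (-1/2 - (1/2)i)|10⟩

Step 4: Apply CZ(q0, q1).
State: (1/2 + (1/2)i)|00⟩ + (-1/2 - (1/2)i)|10⟩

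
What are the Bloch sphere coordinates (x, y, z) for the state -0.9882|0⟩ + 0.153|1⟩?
(-0.3024, 0, 0.9531)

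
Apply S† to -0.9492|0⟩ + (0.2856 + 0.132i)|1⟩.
-0.9492|0⟩ + (0.132 - 0.2856i)|1⟩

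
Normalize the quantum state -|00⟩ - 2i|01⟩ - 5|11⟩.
-0.1826|00⟩ - 0.3651i|01⟩ - 0.9129|11⟩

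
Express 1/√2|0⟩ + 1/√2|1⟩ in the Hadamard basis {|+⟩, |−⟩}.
|+⟩

With |ψ⟩ = α|0⟩ + β|1⟩, the Hadamard-basis coefficients are ⟨+|ψ⟩ = (α + β)/√2 and ⟨−|ψ⟩ = (α − β)/√2.
Here α = 1/√2, β = 1/√2: (α + β)/√2 = 1, (α − β)/√2 = 0.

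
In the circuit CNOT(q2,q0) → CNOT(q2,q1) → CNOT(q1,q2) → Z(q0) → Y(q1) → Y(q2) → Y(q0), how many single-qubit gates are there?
4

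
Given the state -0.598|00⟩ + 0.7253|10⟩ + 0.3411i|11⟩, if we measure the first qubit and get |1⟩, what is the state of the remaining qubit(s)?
0.9049|0⟩ + 0.4256i|1⟩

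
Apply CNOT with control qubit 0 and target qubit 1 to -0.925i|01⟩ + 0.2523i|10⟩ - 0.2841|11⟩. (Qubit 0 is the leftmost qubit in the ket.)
-0.925i|01⟩ - 0.2841|10⟩ + 0.2523i|11⟩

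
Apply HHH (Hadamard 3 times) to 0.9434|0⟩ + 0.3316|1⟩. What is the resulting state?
0.9016|0⟩ + 0.4326|1⟩

H² = I, so H^3 = H: a single Hadamard. With (a, b) = (0.9434, 0.3316), H gives ((a + b)/√2, (a − b)/√2) = (0.9016, 0.4326).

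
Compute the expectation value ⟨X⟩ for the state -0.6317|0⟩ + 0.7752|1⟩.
-0.9794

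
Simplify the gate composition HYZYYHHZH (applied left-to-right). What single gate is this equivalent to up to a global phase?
Y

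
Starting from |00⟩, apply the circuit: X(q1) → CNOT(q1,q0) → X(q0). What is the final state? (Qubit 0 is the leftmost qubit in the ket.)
|01⟩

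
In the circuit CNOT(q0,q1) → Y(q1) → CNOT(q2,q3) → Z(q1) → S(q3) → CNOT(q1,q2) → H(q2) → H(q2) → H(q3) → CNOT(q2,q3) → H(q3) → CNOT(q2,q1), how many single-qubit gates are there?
7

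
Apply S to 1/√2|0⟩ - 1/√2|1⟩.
1/√2|0⟩ - (1/√2)i|1⟩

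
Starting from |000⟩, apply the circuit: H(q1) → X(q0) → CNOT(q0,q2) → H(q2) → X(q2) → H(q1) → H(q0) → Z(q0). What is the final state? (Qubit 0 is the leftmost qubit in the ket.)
-1/2|000⟩ + 1/2|001⟩ - 1/2|100⟩ + 1/2|101⟩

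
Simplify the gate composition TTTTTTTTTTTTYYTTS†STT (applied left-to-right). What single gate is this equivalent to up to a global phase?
I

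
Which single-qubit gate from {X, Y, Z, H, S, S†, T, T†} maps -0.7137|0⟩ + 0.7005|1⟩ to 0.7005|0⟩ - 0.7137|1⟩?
X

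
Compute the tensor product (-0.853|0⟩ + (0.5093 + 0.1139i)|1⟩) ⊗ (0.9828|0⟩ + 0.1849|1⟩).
-0.8383|00⟩ - 0.1577|01⟩ + (0.5005 + 0.1119i)|10⟩ + (0.09417 + 0.02106i)|11⟩

amp(|b₁b₂…⟩) = product of the factor amplitudes for bits b₁, b₂, …; only kets whose every factor amplitude is nonzero survive.
|00⟩: (-0.853)(0.9828) = -0.8383
|01⟩: (-0.853)(0.1849) = -0.1577
|10⟩: (0.5093 + 0.1139i)(0.9828) = (0.5005 + 0.1119i)
|11⟩: (0.5093 + 0.1139i)(0.1849) = (0.09417 + 0.02106i)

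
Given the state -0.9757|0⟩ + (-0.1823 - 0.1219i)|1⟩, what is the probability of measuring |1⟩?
0.04809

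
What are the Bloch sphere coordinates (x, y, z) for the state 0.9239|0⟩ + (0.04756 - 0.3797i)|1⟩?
(0.08788, -0.7016, 0.7072)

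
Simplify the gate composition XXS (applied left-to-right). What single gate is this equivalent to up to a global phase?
S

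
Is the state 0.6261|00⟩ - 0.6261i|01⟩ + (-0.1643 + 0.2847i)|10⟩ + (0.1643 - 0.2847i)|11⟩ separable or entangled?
Entangled

Writing the state as a|00⟩ + b|01⟩ + c|10⟩ + d|11⟩, it is a product state iff ad − bc = 0.
Here (a, b, c, d) = (0.6261, -0.6261i, (-0.1643 + 0.2847i), (0.1643 - 0.2847i)): ad − bc = (0.6261)(0.1643 - 0.2847i) − (-0.6261i)(-0.1643 + 0.2847i) = (-0.07538 - 0.2811i) ≠ 0, so the state is entangled.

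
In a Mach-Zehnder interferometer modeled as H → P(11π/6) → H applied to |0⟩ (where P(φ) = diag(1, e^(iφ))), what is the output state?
(0.933 - 0.25i)|0⟩ + (0.06699 + 0.25i)|1⟩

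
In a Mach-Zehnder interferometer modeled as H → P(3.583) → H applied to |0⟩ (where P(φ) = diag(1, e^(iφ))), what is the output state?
(0.04792 - 0.2136i)|0⟩ + (0.9521 + 0.2136i)|1⟩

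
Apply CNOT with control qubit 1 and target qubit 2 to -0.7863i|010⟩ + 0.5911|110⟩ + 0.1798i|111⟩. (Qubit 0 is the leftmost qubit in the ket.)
-0.7863i|011⟩ + 0.1798i|110⟩ + 0.5911|111⟩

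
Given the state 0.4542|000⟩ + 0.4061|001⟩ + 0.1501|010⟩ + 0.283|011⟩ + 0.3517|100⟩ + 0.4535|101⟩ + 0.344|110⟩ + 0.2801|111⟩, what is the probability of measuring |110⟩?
0.1183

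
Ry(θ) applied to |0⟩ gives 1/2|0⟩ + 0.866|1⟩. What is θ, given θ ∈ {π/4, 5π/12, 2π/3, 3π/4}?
2π/3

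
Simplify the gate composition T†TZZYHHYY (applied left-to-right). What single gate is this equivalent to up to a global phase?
Y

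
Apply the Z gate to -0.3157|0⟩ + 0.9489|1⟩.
-0.3157|0⟩ - 0.9489|1⟩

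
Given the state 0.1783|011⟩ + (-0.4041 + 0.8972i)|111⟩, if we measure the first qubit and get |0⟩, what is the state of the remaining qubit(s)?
|11⟩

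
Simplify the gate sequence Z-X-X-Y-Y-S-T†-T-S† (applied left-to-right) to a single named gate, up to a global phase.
Z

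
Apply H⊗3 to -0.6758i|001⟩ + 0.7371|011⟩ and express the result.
(0.2606 - 0.2389i)|000⟩ + (-0.2606 + 0.2389i)|001⟩ + (-0.2606 - 0.2389i)|010⟩ + (0.2606 + 0.2389i)|011⟩ + (0.2606 - 0.2389i)|100⟩ + (-0.2606 + 0.2389i)|101⟩ + (-0.2606 - 0.2389i)|110⟩ + (0.2606 + 0.2389i)|111⟩

H⊗3 gives amp(|y⟩) = (1/2√2) Σ_x (−1)^(x·y) amp(|x⟩), where x·y is the number of positions in which both x and y have a 1.
|000⟩: (-0.6758i + 0.7371)/(2√2) = (0.2606 - 0.2389i)
|001⟩: (0.6758i - 0.7371)/(2√2) = (-0.2606 + 0.2389i)
|010⟩: (-0.6758i - 0.7371)/(2√2) = (-0.2606 - 0.2389i)
|011⟩: (0.6758i + 0.7371)/(2√2) = (0.2606 + 0.2389i)
|100⟩: (-0.6758i + 0.7371)/(2√2) = (0.2606 - 0.2389i)
|101⟩: (0.6758i - 0.7371)/(2√2) = (-0.2606 + 0.2389i)
|110⟩: (-0.6758i - 0.7371)/(2√2) = (-0.2606 - 0.2389i)
|111⟩: (0.6758i + 0.7371)/(2√2) = (0.2606 + 0.2389i)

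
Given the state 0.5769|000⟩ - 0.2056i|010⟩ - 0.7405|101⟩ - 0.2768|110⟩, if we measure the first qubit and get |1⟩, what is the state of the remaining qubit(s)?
-0.9367|01⟩ - 0.3501|10⟩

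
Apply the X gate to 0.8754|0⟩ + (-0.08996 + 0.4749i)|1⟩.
(-0.08996 + 0.4749i)|0⟩ + 0.8754|1⟩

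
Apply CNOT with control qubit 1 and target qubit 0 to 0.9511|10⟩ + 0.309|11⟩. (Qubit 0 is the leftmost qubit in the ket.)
0.309|01⟩ + 0.9511|10⟩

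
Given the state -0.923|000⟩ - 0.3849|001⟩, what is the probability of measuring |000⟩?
0.8519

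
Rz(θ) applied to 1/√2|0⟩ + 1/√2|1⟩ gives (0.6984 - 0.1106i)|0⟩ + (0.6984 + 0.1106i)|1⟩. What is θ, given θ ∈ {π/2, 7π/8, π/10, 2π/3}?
π/10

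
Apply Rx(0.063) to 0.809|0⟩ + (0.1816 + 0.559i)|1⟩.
(0.8262 - 0.005719i)|0⟩ + (0.1815 + 0.5332i)|1⟩

Rx(0.063) = [[cos(θ/2), −i·sin(θ/2)], [−i·sin(θ/2), cos(θ/2)]]; θ = 0.063, cos(θ/2) ≈ 0.999504, sin(θ/2) ≈ 0.0314948.
With a = amp(|0⟩) = 0.809 and b = amp(|1⟩) = (0.1816 + 0.559i):
new amp(|0⟩) = (0.999504)·a + (-0.0314948i)·b = (0.8262 - 0.005719i)
new amp(|1⟩) = (-0.0314948i)·a + (0.999504)·b = (0.1815 + 0.5332i)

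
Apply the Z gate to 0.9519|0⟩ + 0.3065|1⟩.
0.9519|0⟩ - 0.3065|1⟩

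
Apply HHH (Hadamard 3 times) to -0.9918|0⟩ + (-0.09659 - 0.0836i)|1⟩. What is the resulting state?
(-0.7696 - 0.05911i)|0⟩ + (-0.633 + 0.05911i)|1⟩

H² = I, so H^3 = H: a single Hadamard. With (a, b) = (-0.9918, (-0.09659 - 0.0836i)), H gives ((a + b)/√2, (a − b)/√2) = ((-0.7696 - 0.05911i), (-0.633 + 0.05911i)).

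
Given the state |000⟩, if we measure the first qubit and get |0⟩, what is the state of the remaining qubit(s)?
|00⟩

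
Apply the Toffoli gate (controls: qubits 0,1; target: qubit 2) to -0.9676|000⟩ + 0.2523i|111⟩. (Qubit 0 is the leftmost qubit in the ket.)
-0.9676|000⟩ + 0.2523i|110⟩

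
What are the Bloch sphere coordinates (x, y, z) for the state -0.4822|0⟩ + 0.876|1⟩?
(-0.8448, 0, -0.5349)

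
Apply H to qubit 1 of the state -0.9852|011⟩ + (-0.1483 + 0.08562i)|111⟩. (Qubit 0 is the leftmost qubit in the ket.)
-0.6966|001⟩ + 0.6966|011⟩ + (-0.1049 + 0.06054i)|101⟩ + (0.1049 - 0.06054i)|111⟩

H on qubit 1 mixes each pair of kets that differ only in qubit 1: amplitudes (a, b) of (|…0…⟩, |…1…⟩) become ((a + b)/√2, (a − b)/√2). Kets absent from the input have amplitude 0.
(|001⟩, |011⟩): (a, b) = (0, -0.9852) → (-0.6966, 0.6966)
(|101⟩, |111⟩): (a, b) = (0, (-0.1483 + 0.08562i)) → ((-0.1049 + 0.06054i), (0.1049 - 0.06054i))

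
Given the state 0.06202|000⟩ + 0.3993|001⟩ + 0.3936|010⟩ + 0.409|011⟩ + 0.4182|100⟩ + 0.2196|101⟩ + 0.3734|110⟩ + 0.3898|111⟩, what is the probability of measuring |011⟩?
0.1673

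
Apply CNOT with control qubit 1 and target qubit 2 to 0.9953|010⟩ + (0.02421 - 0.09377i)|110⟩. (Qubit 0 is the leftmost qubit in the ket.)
0.9953|011⟩ + (0.02421 - 0.09377i)|111⟩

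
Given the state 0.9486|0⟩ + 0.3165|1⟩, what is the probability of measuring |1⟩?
0.1002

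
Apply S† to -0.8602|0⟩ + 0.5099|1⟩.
-0.8602|0⟩ - 0.5099i|1⟩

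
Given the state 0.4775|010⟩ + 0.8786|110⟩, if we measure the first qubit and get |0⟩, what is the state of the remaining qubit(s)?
|10⟩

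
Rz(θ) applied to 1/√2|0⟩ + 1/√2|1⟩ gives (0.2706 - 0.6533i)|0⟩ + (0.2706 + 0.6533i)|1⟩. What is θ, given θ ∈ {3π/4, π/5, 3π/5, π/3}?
3π/4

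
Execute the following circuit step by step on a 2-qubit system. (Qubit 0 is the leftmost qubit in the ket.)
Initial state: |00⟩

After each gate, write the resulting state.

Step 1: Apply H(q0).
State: 1/√2|00⟩ + 1/√2|10⟩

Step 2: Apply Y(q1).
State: (1/√2)i|01⟩ + (1/√2)i|11⟩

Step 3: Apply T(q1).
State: (-1/2 + (1/2)i)|01⟩ + (-1/2 + (1/2)i)|11⟩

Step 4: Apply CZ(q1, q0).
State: (-1/2 + (1/2)i)|01⟩ + (1/2 - (1/2)i)|11⟩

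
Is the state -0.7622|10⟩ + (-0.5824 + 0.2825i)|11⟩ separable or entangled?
Separable

Writing the state as a|00⟩ + b|01⟩ + c|10⟩ + d|11⟩, it is a product state iff ad − bc = 0.
Here (a, b, c, d) = (0, 0, -0.7622, (-0.5824 + 0.2825i)): ad − bc = (0)(-0.5824 + 0.2825i) − (0)(-0.7622) = 0, so the state is separable.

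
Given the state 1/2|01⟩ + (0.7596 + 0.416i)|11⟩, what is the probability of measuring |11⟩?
0.75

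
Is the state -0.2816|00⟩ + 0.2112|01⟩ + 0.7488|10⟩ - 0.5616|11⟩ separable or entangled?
Separable

Writing the state as a|00⟩ + b|01⟩ + c|10⟩ + d|11⟩, it is a product state iff ad − bc = 0.
Here (a, b, c, d) = (-0.2816, 0.2112, 0.7488, -0.5616): ad − bc = (-0.2816)(-0.5616) − (0.2112)(0.7488) = 0, so the state is separable.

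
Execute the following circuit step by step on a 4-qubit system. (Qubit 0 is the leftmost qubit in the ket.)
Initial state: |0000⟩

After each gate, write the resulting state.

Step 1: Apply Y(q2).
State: i|0010⟩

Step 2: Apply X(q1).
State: i|0110⟩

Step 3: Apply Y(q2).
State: |0100⟩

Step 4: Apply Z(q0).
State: |0100⟩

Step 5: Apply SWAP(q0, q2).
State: |0100⟩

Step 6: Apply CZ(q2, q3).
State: |0100⟩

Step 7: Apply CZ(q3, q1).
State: |0100⟩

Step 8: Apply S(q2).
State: |0100⟩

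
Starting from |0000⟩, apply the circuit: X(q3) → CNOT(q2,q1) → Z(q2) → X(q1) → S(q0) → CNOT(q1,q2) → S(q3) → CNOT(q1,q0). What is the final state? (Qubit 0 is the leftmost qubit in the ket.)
i|1111⟩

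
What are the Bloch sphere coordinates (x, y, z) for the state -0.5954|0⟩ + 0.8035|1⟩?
(-0.9568, 0, -0.2911)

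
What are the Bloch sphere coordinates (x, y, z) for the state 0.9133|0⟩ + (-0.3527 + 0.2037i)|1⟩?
(-0.6442, 0.3721, 0.6682)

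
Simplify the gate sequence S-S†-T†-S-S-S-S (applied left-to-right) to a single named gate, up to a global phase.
T†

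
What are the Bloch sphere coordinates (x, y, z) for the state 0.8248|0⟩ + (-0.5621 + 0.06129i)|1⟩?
(-0.9272, 0.1011, 0.3606)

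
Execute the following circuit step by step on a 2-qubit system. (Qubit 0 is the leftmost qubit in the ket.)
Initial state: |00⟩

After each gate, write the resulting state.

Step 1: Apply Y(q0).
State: i|10⟩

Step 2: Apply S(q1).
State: i|10⟩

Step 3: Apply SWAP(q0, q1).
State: i|01⟩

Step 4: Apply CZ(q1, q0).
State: i|01⟩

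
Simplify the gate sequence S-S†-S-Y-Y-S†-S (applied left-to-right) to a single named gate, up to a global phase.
S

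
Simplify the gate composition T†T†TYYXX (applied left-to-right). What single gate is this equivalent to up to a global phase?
T†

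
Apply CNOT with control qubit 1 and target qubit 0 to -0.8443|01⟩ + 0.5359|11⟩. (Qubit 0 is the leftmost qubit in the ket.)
0.5359|01⟩ - 0.8443|11⟩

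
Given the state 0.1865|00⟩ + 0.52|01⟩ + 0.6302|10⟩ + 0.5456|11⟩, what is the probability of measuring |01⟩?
0.2704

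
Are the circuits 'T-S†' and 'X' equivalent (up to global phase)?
No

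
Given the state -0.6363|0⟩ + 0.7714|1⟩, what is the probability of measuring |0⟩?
0.4049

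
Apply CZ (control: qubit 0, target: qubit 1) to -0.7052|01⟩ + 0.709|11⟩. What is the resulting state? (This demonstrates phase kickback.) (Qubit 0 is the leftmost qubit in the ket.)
-0.7052|01⟩ - 0.709|11⟩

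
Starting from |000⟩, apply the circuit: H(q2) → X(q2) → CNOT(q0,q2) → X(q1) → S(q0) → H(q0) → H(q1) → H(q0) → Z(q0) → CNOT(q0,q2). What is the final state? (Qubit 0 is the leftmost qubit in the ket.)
1/2|000⟩ + 1/2|001⟩ - 1/2|010⟩ - 1/2|011⟩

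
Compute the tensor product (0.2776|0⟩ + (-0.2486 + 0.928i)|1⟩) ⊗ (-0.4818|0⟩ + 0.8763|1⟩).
-0.1337|00⟩ + 0.2433|01⟩ + (0.1198 - 0.4471i)|10⟩ + (-0.2178 + 0.8132i)|11⟩

amp(|b₁b₂…⟩) = product of the factor amplitudes for bits b₁, b₂, …; only kets whose every factor amplitude is nonzero survive.
|00⟩: (0.2776)(-0.4818) = -0.1337
|01⟩: (0.2776)(0.8763) = 0.2433
|10⟩: (-0.2486 + 0.928i)(-0.4818) = (0.1198 - 0.4471i)
|11⟩: (-0.2486 + 0.928i)(0.8763) = (-0.2178 + 0.8132i)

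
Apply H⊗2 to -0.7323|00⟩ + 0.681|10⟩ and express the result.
-0.02565|00⟩ - 0.02565|01⟩ - 0.7067|10⟩ - 0.7067|11⟩

H⊗2 gives amp(|y⟩) = (1/2) Σ_x (−1)^(x·y) amp(|x⟩), where x·y is the number of positions in which both x and y have a 1.
|00⟩: (-0.7323 + 0.681)/2 = -0.02565
|01⟩: (-0.7323 + 0.681)/2 = -0.02565
|10⟩: (-0.7323 - 0.681)/2 = -0.7067
|11⟩: (-0.7323 - 0.681)/2 = -0.7067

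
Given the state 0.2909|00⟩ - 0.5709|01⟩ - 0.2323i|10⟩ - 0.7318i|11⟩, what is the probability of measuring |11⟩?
0.5355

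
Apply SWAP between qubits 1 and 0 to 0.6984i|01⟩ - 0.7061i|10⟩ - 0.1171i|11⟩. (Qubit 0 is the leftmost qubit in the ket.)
-0.7061i|01⟩ + 0.6984i|10⟩ - 0.1171i|11⟩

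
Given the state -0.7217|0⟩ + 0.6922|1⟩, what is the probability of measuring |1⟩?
0.4791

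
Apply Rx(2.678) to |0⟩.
0.2297|0⟩ - 0.9733i|1⟩

Rx(2.678) = [[cos(θ/2), −i·sin(θ/2)], [−i·sin(θ/2), cos(θ/2)]]; θ = 2.678, cos(θ/2) ≈ 0.229726, sin(θ/2) ≈ 0.973255.
With a = amp(|0⟩) = 1 and b = amp(|1⟩) = 0:
new amp(|0⟩) = (0.229726)·a + (-0.973255i)·b = 0.2297
new amp(|1⟩) = (-0.973255i)·a + (0.229726)·b = -0.9733i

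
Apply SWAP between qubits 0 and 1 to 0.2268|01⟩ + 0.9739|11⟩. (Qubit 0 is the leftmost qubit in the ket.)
0.2268|10⟩ + 0.9739|11⟩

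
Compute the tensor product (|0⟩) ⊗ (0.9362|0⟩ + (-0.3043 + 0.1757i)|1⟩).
0.9362|00⟩ + (-0.3043 + 0.1757i)|01⟩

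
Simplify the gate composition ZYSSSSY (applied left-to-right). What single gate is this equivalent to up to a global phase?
Z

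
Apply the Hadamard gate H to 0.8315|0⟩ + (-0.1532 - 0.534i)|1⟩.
(0.4796 - 0.3776i)|0⟩ + (0.6963 + 0.3776i)|1⟩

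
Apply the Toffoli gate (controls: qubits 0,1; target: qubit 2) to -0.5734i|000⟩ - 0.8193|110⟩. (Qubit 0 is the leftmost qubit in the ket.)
-0.5734i|000⟩ - 0.8193|111⟩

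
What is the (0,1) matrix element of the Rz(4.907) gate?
0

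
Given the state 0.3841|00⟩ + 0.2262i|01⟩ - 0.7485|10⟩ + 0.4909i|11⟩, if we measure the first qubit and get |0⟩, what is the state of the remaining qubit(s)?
0.8617|0⟩ + 0.5075i|1⟩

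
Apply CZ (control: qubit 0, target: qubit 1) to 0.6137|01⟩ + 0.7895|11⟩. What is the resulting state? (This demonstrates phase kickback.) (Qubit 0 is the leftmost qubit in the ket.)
0.6137|01⟩ - 0.7895|11⟩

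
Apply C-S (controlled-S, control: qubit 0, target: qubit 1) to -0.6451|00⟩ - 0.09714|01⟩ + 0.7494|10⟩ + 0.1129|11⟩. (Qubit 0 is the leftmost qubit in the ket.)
-0.6451|00⟩ - 0.09714|01⟩ + 0.7494|10⟩ + 0.1129i|11⟩

C-S leaves the control-|0⟩ kets |00⟩, |01⟩ unchanged and applies S to qubit 1 on the control-|1⟩ pair (|10⟩, |11⟩).
S = [[1, 0], [0, i]].
With a = amp(|10⟩) = 0.7494 and b = amp(|11⟩) = 0.1129:
new amp(|10⟩) = (1)·a = 0.7494
new amp(|11⟩) = (i)·b = 0.1129i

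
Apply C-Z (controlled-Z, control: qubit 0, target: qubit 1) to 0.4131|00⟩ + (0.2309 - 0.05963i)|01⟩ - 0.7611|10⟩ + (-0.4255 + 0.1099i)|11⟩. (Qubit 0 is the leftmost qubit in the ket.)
0.4131|00⟩ + (0.2309 - 0.05963i)|01⟩ - 0.7611|10⟩ + (0.4255 - 0.1099i)|11⟩

C-Z leaves the control-|0⟩ kets |00⟩, |01⟩ unchanged and applies Z to qubit 1 on the control-|1⟩ pair (|10⟩, |11⟩).
Z = [[1, 0], [0, -1]].
With a = amp(|10⟩) = -0.7611 and b = amp(|11⟩) = (-0.4255 + 0.1099i):
new amp(|10⟩) = (1)·a = -0.7611
new amp(|11⟩) = (-1)·b = (0.4255 - 0.1099i)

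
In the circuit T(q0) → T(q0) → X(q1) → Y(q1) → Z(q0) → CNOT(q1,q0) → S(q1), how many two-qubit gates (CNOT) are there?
1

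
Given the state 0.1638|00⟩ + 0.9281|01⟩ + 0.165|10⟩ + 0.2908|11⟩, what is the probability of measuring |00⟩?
0.02683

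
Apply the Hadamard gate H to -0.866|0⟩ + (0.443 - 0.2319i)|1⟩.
(-0.2991 - 0.164i)|0⟩ + (-0.9256 + 0.164i)|1⟩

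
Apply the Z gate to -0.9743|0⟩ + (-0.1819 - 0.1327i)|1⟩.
-0.9743|0⟩ + (0.1819 + 0.1327i)|1⟩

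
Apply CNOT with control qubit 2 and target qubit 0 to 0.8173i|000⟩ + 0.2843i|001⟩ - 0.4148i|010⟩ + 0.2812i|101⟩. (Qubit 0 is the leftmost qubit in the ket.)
0.8173i|000⟩ + 0.2812i|001⟩ - 0.4148i|010⟩ + 0.2843i|101⟩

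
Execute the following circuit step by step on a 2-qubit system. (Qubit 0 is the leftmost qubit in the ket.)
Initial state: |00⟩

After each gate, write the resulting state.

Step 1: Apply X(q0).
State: |10⟩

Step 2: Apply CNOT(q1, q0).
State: |10⟩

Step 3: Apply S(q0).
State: i|10⟩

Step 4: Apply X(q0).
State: i|00⟩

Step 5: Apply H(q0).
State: (1/√2)i|00⟩ + (1/√2)i|10⟩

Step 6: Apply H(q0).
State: i|00⟩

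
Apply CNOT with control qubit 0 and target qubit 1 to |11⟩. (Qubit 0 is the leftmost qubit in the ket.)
|10⟩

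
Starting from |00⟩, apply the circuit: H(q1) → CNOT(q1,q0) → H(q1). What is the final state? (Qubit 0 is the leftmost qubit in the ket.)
1/2|00⟩ + 1/2|01⟩ + 1/2|10⟩ - 1/2|11⟩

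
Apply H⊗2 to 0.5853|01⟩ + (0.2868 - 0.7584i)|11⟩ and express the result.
(0.4361 - 0.3792i)|00⟩ + (-0.4361 + 0.3792i)|01⟩ + (0.1493 + 0.3792i)|10⟩ + (-0.1493 - 0.3792i)|11⟩

H⊗2 gives amp(|y⟩) = (1/2) Σ_x (−1)^(x·y) amp(|x⟩), where x·y is the number of positions in which both x and y have a 1.
|00⟩: (0.5853 + (0.2868 - 0.7584i))/2 = (0.4361 - 0.3792i)
|01⟩: (-0.5853 - (0.2868 - 0.7584i))/2 = (-0.4361 + 0.3792i)
|10⟩: (0.5853 - (0.2868 - 0.7584i))/2 = (0.1493 + 0.3792i)
|11⟩: (-0.5853 + (0.2868 - 0.7584i))/2 = (-0.1493 - 0.3792i)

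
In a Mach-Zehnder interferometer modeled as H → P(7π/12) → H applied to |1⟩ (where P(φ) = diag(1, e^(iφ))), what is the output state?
(0.6294 - 0.483i)|0⟩ + (0.3706 + 0.483i)|1⟩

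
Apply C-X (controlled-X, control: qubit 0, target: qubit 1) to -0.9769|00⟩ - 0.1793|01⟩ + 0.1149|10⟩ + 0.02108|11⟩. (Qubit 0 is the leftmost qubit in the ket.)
-0.9769|00⟩ - 0.1793|01⟩ + 0.02108|10⟩ + 0.1149|11⟩

C-X leaves the control-|0⟩ kets |00⟩, |01⟩ unchanged and applies X to qubit 1 on the control-|1⟩ pair (|10⟩, |11⟩).
X = [[0, 1], [1, 0]].
With a = amp(|10⟩) = 0.1149 and b = amp(|11⟩) = 0.02108:
new amp(|10⟩) = (1)·b = 0.02108
new amp(|11⟩) = (1)·a = 0.1149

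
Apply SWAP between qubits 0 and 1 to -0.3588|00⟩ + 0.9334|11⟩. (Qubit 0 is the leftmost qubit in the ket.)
-0.3588|00⟩ + 0.9334|11⟩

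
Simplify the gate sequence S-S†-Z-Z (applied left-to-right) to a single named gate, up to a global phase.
I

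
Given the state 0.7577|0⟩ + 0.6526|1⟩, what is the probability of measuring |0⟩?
0.5741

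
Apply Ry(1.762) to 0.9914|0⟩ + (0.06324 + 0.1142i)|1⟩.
(0.5821 - 0.08809i)|0⟩ + (0.805 + 0.07267i)|1⟩

Ry(1.762) = [[cos(θ/2), −sin(θ/2)], [sin(θ/2), cos(θ/2)]]; θ = 1.762, cos(θ/2) ≈ 0.63638, sin(θ/2) ≈ 0.771376.
With a = amp(|0⟩) = 0.9914 and b = amp(|1⟩) = (0.06324 + 0.1142i):
new amp(|0⟩) = (0.63638)·a + (-0.771376)·b = (0.5821 - 0.08809i)
new amp(|1⟩) = (0.771376)·a + (0.63638)·b = (0.805 + 0.07267i)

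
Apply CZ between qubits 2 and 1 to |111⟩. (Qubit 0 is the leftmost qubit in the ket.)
-|111⟩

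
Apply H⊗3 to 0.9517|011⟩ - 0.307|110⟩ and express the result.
0.2279|000⟩ - 0.445|001⟩ - 0.2279|010⟩ + 0.445|011⟩ + 0.445|100⟩ - 0.2279|101⟩ - 0.445|110⟩ + 0.2279|111⟩

H⊗3 gives amp(|y⟩) = (1/2√2) Σ_x (−1)^(x·y) amp(|x⟩), where x·y is the number of positions in which both x and y have a 1.
|000⟩: (0.9517 - 0.307)/(2√2) = 0.2279
|001⟩: (-0.9517 - 0.307)/(2√2) = -0.445
|010⟩: (-0.9517 + 0.307)/(2√2) = -0.2279
|011⟩: (0.9517 + 0.307)/(2√2) = 0.445
|100⟩: (0.9517 + 0.307)/(2√2) = 0.445
|101⟩: (-0.9517 + 0.307)/(2√2) = -0.2279
|110⟩: (-0.9517 - 0.307)/(2√2) = -0.445
|111⟩: (0.9517 - 0.307)/(2√2) = 0.2279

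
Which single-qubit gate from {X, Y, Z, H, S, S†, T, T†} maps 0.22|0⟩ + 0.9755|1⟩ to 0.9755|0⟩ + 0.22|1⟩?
X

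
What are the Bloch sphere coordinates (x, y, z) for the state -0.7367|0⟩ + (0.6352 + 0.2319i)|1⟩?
(-0.9359, -0.3417, 0.08547)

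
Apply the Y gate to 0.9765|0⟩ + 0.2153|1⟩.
-0.2153i|0⟩ + 0.9765i|1⟩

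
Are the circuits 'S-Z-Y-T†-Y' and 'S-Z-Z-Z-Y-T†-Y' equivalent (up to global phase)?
Yes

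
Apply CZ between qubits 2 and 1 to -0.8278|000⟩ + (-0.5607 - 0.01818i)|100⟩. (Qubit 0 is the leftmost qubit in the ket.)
-0.8278|000⟩ + (-0.5607 - 0.01818i)|100⟩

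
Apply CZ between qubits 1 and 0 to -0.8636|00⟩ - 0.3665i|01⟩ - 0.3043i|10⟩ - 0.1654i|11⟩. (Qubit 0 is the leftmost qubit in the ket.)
-0.8636|00⟩ - 0.3665i|01⟩ - 0.3043i|10⟩ + 0.1654i|11⟩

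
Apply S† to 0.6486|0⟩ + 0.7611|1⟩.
0.6486|0⟩ - 0.7611i|1⟩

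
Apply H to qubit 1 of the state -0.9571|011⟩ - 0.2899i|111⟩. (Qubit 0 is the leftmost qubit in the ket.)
-0.6768|001⟩ + 0.6768|011⟩ - 0.205i|101⟩ + 0.205i|111⟩

H on qubit 1 mixes each pair of kets that differ only in qubit 1: amplitudes (a, b) of (|…0…⟩, |…1…⟩) become ((a + b)/√2, (a − b)/√2). Kets absent from the input have amplitude 0.
(|001⟩, |011⟩): (a, b) = (0, -0.9571) → (-0.6768, 0.6768)
(|101⟩, |111⟩): (a, b) = (0, -0.2899i) → (-0.205i, 0.205i)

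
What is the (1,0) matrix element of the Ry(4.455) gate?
0.792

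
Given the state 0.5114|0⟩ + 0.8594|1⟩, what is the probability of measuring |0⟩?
0.2615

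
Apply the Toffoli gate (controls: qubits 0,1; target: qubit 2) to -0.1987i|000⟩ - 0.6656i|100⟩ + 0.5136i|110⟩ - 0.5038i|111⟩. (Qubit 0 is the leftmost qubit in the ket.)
-0.1987i|000⟩ - 0.6656i|100⟩ - 0.5038i|110⟩ + 0.5136i|111⟩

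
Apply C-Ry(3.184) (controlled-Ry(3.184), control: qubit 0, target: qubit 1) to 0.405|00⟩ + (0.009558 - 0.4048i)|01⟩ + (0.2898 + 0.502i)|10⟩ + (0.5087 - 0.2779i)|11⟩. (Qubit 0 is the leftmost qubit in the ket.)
0.405|00⟩ + (0.009558 - 0.4048i)|01⟩ + (-0.5147 + 0.2672i)|10⟩ + (0.2789 + 0.5078i)|11⟩

C-Ry(3.184) leaves the control-|0⟩ kets |00⟩, |01⟩ unchanged and applies Ry(3.184) to qubit 1 on the control-|1⟩ pair (|10⟩, |11⟩).
Ry(3.184) = [[cos(θ/2), −sin(θ/2)], [sin(θ/2), cos(θ/2)]]; θ = 3.184, cos(θ/2) ≈ -0.0212021, sin(θ/2) ≈ 0.999775.
With a = amp(|10⟩) = (0.2898 + 0.502i) and b = amp(|11⟩) = (0.5087 - 0.2779i):
new amp(|10⟩) = (-0.0212021)·a + (-0.999775)·b = (-0.5147 + 0.2672i)
new amp(|11⟩) = (0.999775)·a + (-0.0212021)·b = (0.2789 + 0.5078i)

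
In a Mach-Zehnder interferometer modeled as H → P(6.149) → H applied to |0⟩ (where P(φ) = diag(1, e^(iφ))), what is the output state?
(0.9955 - 0.06689i)|0⟩ + (0.004495 + 0.06689i)|1⟩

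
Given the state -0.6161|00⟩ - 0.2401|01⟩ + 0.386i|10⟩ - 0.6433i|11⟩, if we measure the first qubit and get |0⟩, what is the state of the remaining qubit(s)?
-0.9317|0⟩ - 0.3631|1⟩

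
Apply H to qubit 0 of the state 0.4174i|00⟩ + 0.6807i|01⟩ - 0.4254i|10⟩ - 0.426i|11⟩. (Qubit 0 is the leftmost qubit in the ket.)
-0.005657i|00⟩ + 0.1801i|01⟩ + 0.5959i|10⟩ + 0.7826i|11⟩

H on qubit 0 mixes each pair of kets that differ only in qubit 0: amplitudes (a, b) of (|…0…⟩, |…1…⟩) become ((a + b)/√2, (a − b)/√2). Kets absent from the input have amplitude 0.
(|00⟩, |10⟩): (a, b) = (0.4174i, -0.4254i) → (-0.005657i, 0.5959i)
(|01⟩, |11⟩): (a, b) = (0.6807i, -0.426i) → (0.1801i, 0.7826i)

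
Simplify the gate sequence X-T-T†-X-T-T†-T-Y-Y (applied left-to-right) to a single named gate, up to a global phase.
T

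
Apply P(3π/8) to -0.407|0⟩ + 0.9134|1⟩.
-0.407|0⟩ + (0.3495 + 0.8439i)|1⟩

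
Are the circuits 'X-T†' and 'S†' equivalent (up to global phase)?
No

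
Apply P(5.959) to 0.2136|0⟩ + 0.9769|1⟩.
0.2136|0⟩ + (0.926 - 0.3112i)|1⟩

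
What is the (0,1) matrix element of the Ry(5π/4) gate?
-0.9239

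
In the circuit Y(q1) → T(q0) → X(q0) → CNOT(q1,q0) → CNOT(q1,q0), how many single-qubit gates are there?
3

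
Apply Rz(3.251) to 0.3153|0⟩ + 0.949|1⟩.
(-0.01724 - 0.3148i)|0⟩ + (-0.05189 + 0.9476i)|1⟩

Rz(3.251) = [[e^(−iθ/2), 0], [0, e^(iθ/2)]] with e^(±iθ/2) = cos(θ/2) ± i·sin(θ/2); θ = 3.251, cos(θ/2) ≈ -0.0546764, sin(θ/2) ≈ 0.998504.
With a = amp(|0⟩) = 0.3153 and b = amp(|1⟩) = 0.949:
new amp(|0⟩) = (-0.0546764 - 0.998504i)·a = (-0.01724 - 0.3148i)
new amp(|1⟩) = (-0.0546764 + 0.998504i)·b = (-0.05189 + 0.9476i)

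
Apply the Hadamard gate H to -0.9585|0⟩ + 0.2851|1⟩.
-0.4762|0⟩ - 0.8794|1⟩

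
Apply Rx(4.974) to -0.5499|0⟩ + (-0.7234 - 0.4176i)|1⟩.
(0.182 + 0.4404i)|0⟩ + (0.5739 + 0.6661i)|1⟩

Rx(4.974) = [[cos(θ/2), −i·sin(θ/2)], [−i·sin(θ/2), cos(θ/2)]]; θ = 4.974, cos(θ/2) ≈ -0.793296, sin(θ/2) ≈ 0.608836.
With a = amp(|0⟩) = -0.5499 and b = amp(|1⟩) = (-0.7234 - 0.4176i):
new amp(|0⟩) = (-0.793296)·a + (-0.608836i)·b = (0.182 + 0.4404i)
new amp(|1⟩) = (-0.608836i)·a + (-0.793296)·b = (0.5739 + 0.6661i)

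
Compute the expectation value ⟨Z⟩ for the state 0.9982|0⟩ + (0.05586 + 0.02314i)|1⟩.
0.9927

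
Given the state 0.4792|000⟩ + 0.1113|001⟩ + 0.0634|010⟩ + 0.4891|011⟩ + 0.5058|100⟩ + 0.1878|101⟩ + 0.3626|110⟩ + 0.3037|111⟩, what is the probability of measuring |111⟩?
0.09223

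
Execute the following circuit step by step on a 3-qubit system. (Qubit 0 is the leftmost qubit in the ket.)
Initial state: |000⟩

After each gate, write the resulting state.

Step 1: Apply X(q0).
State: |100⟩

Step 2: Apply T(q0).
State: (1/√2 + (1/√2)i)|100⟩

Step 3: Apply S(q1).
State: (1/√2 + (1/√2)i)|100⟩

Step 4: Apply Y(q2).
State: (-1/√2 + (1/√2)i)|101⟩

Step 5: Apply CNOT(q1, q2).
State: (-1/√2 + (1/√2)i)|101⟩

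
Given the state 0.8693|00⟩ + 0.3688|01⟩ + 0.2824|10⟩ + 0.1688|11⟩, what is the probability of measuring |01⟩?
0.136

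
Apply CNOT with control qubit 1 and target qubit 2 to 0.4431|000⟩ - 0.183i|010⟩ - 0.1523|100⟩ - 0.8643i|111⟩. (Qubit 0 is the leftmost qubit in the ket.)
0.4431|000⟩ - 0.183i|011⟩ - 0.1523|100⟩ - 0.8643i|110⟩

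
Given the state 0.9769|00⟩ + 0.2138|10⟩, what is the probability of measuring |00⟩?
0.9543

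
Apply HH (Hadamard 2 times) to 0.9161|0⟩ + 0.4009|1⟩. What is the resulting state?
0.9161|0⟩ + 0.4009|1⟩

H² = I, so an even number of Hadamards cancels: H^2 = I and the state is unchanged.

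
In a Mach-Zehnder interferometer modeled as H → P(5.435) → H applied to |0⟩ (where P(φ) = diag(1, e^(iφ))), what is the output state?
(0.8307 - 0.375i)|0⟩ + (0.1693 + 0.375i)|1⟩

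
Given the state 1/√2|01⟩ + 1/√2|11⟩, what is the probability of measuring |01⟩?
1/2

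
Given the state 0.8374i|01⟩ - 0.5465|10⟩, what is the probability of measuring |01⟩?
0.7012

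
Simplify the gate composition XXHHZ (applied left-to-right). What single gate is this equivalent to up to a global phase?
Z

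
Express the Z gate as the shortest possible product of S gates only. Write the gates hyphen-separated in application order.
S-S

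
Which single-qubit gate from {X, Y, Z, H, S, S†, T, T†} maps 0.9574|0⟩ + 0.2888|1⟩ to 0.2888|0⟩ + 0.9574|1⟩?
X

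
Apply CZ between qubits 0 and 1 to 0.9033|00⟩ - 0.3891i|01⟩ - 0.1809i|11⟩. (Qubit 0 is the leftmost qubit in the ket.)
0.9033|00⟩ - 0.3891i|01⟩ + 0.1809i|11⟩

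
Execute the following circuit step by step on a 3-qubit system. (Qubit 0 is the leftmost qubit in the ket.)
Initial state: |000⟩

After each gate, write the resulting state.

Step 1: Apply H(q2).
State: 1/√2|000⟩ + 1/√2|001⟩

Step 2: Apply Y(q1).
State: (1/√2)i|010⟩ + (1/√2)i|011⟩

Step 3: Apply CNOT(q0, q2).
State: (1/√2)i|010⟩ + (1/√2)i|011⟩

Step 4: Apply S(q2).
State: (1/√2)i|010⟩ - 1/√2|011⟩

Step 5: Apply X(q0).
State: (1/√2)i|110⟩ - 1/√2|111⟩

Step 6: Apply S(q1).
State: -1/√2|110⟩ - (1/√2)i|111⟩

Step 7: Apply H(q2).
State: (-1/2 - (1/2)i)|110⟩ + (-1/2 + (1/2)i)|111⟩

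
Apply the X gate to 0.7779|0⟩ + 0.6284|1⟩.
0.6284|0⟩ + 0.7779|1⟩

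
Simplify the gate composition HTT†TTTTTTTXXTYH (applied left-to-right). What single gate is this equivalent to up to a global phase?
Y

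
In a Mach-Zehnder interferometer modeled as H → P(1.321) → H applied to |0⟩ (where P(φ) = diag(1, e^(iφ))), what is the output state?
(0.6236 + 0.4845i)|0⟩ + (0.3764 - 0.4845i)|1⟩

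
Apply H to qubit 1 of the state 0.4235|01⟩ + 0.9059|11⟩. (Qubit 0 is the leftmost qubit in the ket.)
0.2995|00⟩ - 0.2995|01⟩ + 0.6406|10⟩ - 0.6406|11⟩

H on qubit 1 mixes each pair of kets that differ only in qubit 1: amplitudes (a, b) of (|…0…⟩, |…1…⟩) become ((a + b)/√2, (a − b)/√2). Kets absent from the input have amplitude 0.
(|00⟩, |01⟩): (a, b) = (0, 0.4235) → (0.2995, -0.2995)
(|10⟩, |11⟩): (a, b) = (0, 0.9059) → (0.6406, -0.6406)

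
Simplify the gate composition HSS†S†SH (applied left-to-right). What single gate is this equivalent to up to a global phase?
I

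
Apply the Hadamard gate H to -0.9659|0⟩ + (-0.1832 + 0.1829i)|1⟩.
(-0.8125 + 0.1293i)|0⟩ + (-0.5535 - 0.1293i)|1⟩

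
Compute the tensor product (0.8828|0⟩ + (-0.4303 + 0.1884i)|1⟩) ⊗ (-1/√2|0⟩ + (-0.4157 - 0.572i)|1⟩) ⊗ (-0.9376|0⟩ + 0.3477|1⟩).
0.5853|000⟩ - 0.217|001⟩ + (0.3441 + 0.4735i)|010⟩ + (-0.1276 - 0.1756i)|011⟩ + (-0.2853 + 0.1249i)|100⟩ + (0.1058 - 0.04632i)|101⟩ + (-0.2688 - 0.1573i)|110⟩ + (0.09966 + 0.05835i)|111⟩

amp(|b₁b₂…⟩) = product of the factor amplitudes for bits b₁, b₂, …; only kets whose every factor amplitude is nonzero survive.
|000⟩: (0.8828)(-1/√2)(-0.9376) = 0.5853
|001⟩: (0.8828)(-1/√2)(0.3477) = -0.217
|010⟩: (0.8828)(-0.4157 - 0.572i)(-0.9376) = (0.3441 + 0.4735i)
|011⟩: (0.8828)(-0.4157 - 0.572i)(0.3477) = (-0.1276 - 0.1756i)
|100⟩: (-0.4303 + 0.1884i)(-1/√2)(-0.9376) = (-0.2853 + 0.1249i)
|101⟩: (-0.4303 + 0.1884i)(-1/√2)(0.3477) = (0.1058 - 0.04632i)
|110⟩: (-0.4303 + 0.1884i)(-0.4157 - 0.572i)(-0.9376) = (-0.2688 - 0.1573i)
|111⟩: (-0.4303 + 0.1884i)(-0.4157 - 0.572i)(0.3477) = (0.09966 + 0.05835i)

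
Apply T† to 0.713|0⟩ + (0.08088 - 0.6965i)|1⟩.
0.713|0⟩ + (-0.4353 - 0.5497i)|1⟩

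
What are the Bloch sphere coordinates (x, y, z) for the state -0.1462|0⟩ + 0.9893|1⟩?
(-0.2893, 0, -0.9573)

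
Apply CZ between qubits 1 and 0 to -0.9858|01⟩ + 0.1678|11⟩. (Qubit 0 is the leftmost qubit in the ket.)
-0.9858|01⟩ - 0.1678|11⟩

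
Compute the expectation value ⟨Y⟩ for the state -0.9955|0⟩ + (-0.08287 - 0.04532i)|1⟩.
0.09023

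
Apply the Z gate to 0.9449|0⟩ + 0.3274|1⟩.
0.9449|0⟩ - 0.3274|1⟩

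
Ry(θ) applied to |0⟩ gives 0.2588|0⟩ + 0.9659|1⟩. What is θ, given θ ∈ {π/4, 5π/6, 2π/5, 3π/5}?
5π/6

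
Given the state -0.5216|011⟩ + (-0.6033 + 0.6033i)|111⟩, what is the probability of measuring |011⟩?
0.2721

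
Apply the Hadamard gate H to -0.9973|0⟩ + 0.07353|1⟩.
-0.6532|0⟩ - 0.7572|1⟩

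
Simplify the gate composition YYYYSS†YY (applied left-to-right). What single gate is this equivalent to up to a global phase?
I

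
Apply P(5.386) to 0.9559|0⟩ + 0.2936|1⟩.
0.9559|0⟩ + (0.1832 - 0.2295i)|1⟩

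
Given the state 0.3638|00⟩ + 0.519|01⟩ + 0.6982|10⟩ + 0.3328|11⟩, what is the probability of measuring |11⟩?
0.1108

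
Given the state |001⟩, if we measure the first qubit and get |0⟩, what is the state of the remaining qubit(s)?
|01⟩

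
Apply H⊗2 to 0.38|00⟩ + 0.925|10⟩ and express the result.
0.6525|00⟩ + 0.6525|01⟩ - 0.2725|10⟩ - 0.2725|11⟩

H⊗2 gives amp(|y⟩) = (1/2) Σ_x (−1)^(x·y) amp(|x⟩), where x·y is the number of positions in which both x and y have a 1.
|00⟩: (0.38 + 0.925)/2 = 0.6525
|01⟩: (0.38 + 0.925)/2 = 0.6525
|10⟩: (0.38 - 0.925)/2 = -0.2725
|11⟩: (0.38 - 0.925)/2 = -0.2725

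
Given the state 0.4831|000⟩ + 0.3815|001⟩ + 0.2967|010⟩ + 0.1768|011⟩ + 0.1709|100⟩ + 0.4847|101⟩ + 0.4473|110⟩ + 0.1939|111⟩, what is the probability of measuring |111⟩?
0.0376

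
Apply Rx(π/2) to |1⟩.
-(1/√2)i|0⟩ + 1/√2|1⟩

Rx(π/2) = [[cos(θ/2), −i·sin(θ/2)], [−i·sin(θ/2), cos(θ/2)]]; θ = π/2, cos(θ/2) ≈ 0.707107, sin(θ/2) ≈ 0.707107.
With a = amp(|0⟩) = 0 and b = amp(|1⟩) = 1:
new amp(|0⟩) = (0.707107)·a + (-0.707107i)·b = -(1/√2)i
new amp(|1⟩) = (-0.707107i)·a + (0.707107)·b = 1/√2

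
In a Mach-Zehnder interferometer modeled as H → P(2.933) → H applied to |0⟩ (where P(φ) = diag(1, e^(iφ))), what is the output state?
(0.01084 + 0.1035i)|0⟩ + (0.9892 - 0.1035i)|1⟩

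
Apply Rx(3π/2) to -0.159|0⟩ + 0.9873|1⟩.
(0.1124 - 0.6981i)|0⟩ + (-0.6981 + 0.1124i)|1⟩

Rx(3π/2) = [[cos(θ/2), −i·sin(θ/2)], [−i·sin(θ/2), cos(θ/2)]]; θ = 3π/2, cos(θ/2) ≈ -0.707107, sin(θ/2) ≈ 0.707107.
With a = amp(|0⟩) = -0.159 and b = amp(|1⟩) = 0.9873:
new amp(|0⟩) = (-0.707107)·a + (-0.707107i)·b = (0.1124 - 0.6981i)
new amp(|1⟩) = (-0.707107i)·a + (-0.707107)·b = (-0.6981 + 0.1124i)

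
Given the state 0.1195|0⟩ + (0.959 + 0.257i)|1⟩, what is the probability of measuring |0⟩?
0.01428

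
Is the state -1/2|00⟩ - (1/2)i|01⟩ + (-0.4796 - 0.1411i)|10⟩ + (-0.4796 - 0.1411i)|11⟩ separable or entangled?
Entangled

Writing the state as a|00⟩ + b|01⟩ + c|10⟩ + d|11⟩, it is a product state iff ad − bc = 0.
Here (a, b, c, d) = (-1/2, -(1/2)i, (-0.4796 - 0.1411i), (-0.4796 - 0.1411i)): ad − bc = (-1/2)(-0.4796 - 0.1411i) − (-(1/2)i)(-0.4796 - 0.1411i) = (0.3104 - 0.1693i) ≠ 0, so the state is entangled.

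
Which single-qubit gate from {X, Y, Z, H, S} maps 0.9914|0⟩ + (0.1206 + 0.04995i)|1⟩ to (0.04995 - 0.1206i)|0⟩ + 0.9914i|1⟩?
Y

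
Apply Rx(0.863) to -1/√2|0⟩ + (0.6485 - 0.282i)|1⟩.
(-0.7602 - 0.2712i)|0⟩ + (0.5891 + 0.03958i)|1⟩

Rx(0.863) = [[cos(θ/2), −i·sin(θ/2)], [−i·sin(θ/2), cos(θ/2)]]; θ = 0.863, cos(θ/2) ≈ 0.908339, sin(θ/2) ≈ 0.418234.
With a = amp(|0⟩) = -1/√2 and b = amp(|1⟩) = (0.6485 - 0.282i):
new amp(|0⟩) = (0.908339)·a + (-0.418234i)·b = (-0.7602 - 0.2712i)
new amp(|1⟩) = (-0.418234i)·a + (0.908339)·b = (0.5891 + 0.03958i)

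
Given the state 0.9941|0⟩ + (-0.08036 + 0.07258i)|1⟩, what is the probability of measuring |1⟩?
0.01173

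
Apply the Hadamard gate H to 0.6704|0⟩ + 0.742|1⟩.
0.9987|0⟩ - 0.05063|1⟩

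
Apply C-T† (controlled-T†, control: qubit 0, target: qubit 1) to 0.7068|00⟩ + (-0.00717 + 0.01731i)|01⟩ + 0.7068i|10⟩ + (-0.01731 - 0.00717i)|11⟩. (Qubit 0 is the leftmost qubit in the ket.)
0.7068|00⟩ + (-0.00717 + 0.01731i)|01⟩ + 0.7068i|10⟩ + (-0.01731 + 0.00717i)|11⟩

C-T† leaves the control-|0⟩ kets |00⟩, |01⟩ unchanged and applies T† to qubit 1 on the control-|1⟩ pair (|10⟩, |11⟩).
T† = [[1, 0], [0, (1/√2 - (1/√2)i)]].
With a = amp(|10⟩) = 0.7068i and b = amp(|11⟩) = (-0.01731 - 0.00717i):
new amp(|10⟩) = (1)·a = 0.7068i
new amp(|11⟩) = (1/√2 - (1/√2)i)·b = (-0.01731 + 0.00717i)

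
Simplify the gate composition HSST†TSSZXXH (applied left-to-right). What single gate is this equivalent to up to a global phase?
X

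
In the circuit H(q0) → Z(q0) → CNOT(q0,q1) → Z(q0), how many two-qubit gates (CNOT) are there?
1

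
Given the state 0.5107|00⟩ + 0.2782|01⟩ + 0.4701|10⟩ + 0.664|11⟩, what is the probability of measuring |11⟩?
0.4409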